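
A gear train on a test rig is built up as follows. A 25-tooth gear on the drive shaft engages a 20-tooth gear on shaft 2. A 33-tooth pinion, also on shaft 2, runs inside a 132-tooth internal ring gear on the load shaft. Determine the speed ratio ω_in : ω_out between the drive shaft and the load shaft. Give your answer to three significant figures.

Each stage contributes driven/driver: gear mesh 20/25 = 0.8, internal gear 132/33 = 4.
Overall: 0.8 × 4 = 3.2.

3.20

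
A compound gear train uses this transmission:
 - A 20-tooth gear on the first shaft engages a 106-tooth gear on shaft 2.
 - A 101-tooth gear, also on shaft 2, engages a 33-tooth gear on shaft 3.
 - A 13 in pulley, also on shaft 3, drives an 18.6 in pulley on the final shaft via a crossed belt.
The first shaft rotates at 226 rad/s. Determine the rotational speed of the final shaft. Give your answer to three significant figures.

91.2 rad/s

the first shaft → shaft 2 (gear mesh, 106/20): 226 ÷ 5.3 = 42.642 rad/s
shaft 2 → shaft 3 (gear mesh, 33/101): 42.642 ÷ 0.32673 = 130.51 rad/s
shaft 3 → the final shaft (belt, 18.6/13): 130.51 ÷ 1.4308 = 91.216 rad/s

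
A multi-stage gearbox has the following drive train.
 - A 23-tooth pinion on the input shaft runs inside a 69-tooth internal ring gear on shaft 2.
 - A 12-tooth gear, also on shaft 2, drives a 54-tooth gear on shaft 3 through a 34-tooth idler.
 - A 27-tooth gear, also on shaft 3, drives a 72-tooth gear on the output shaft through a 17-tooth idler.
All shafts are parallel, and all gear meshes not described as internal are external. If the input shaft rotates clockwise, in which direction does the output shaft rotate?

the input shaft → shaft 2: internal mesh, same direction → CW.
shaft 2 → shaft 3: driver → idler → driven is 2 external meshes, 2 reversals → CW.
shaft 3 → the output shaft: driver → idler → driven is 2 external meshes, 2 reversals → CW.
4 reversals in total — an even number — so the output shaft turns the same way as the input shaft.

clockwise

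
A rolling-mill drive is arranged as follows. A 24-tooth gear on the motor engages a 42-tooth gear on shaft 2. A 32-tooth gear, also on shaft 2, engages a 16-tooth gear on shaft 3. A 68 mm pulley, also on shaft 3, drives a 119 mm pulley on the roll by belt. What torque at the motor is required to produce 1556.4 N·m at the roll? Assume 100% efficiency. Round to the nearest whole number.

1016 N·m

Overall ratio R = 1.75 × 0.5 × 1.75 = 1.5312.
Input torque = output torque / R = 1556.4 / 1.5312 = 1016.4 N·m.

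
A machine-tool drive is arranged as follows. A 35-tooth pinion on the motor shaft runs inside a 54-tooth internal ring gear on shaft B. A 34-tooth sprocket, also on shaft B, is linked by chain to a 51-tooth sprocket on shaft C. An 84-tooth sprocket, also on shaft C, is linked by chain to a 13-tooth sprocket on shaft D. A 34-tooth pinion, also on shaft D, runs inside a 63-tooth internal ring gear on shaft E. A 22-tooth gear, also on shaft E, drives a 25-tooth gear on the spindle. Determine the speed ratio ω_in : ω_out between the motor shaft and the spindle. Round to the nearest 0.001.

Each stage contributes driven/driver: internal gear 54/35 = 1.5429, chain 51/34 = 1.5, chain 13/84 = 0.15476, internal gear 63/34 = 1.8529, gear mesh 25/22 = 1.1364.
Overall: 1.5429 × 1.5 × 0.15476 × 1.8529 × 1.1364 = 0.75415.

0.754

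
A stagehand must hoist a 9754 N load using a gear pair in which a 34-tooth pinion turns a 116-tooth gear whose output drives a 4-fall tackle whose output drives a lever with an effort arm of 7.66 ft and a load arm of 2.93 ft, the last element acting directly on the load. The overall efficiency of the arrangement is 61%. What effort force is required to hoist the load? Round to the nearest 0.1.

448.2 N

Gear pair MA = 116/34 = 3.4118.
Block-and-tackle MA = number of supporting rope parts = 4.
Lever MA = effort arm / load arm = 7.66/2.93 = 2.6143.
Combined ideal MA = 3.4118 × 4 × 2.6143 = 35.678.
Actual MA = 35.678 × 0.61 = 21.764.
Effort = load / actual MA = 9754 / 21.764 = 448.18 N.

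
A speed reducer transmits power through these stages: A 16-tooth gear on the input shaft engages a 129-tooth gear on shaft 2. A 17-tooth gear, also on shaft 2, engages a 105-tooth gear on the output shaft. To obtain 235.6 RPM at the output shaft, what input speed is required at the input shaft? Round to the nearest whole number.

Overall ratio R = 8.0625 × 6.1765 = 49.798.
Required input speed = output speed × R = 235.6 × 49.798 = 11732 RPM.

11732 RPM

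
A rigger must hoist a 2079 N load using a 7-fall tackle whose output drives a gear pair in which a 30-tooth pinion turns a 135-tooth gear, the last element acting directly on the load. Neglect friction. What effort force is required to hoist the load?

Block-and-tackle MA = number of supporting rope parts = 7.
Gear pair MA = 135/30 = 4.5.
Combined ideal MA = 7 × 4.5 = 31.5.
Effort = load / MA = 2079 / 31.5 = 66 N.

66 N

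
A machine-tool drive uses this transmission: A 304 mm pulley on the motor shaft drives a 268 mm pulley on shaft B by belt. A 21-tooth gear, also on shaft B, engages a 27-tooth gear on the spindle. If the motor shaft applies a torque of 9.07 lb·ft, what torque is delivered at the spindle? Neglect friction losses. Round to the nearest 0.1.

After the belt (268/304): 9.07 × 0.88158 = 7.9959 lb·ft
After the gear mesh (27/21): 7.9959 × 1.2857 = 10.28 lb·ft

10.3 lb·ft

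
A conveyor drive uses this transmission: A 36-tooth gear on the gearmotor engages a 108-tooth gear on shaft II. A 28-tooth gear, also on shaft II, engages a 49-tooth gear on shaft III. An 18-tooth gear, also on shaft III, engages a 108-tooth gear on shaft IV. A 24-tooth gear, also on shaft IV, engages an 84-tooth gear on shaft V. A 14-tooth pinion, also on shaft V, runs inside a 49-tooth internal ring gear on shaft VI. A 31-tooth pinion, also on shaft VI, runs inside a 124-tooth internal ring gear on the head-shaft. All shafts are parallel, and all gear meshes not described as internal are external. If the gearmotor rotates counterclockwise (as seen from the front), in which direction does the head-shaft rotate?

the gearmotor → shaft II: external mesh, 1 reversal → CW.
shaft II → shaft III: external mesh, 1 reversal → CCW.
shaft III → shaft IV: external mesh, 1 reversal → CW.
shaft IV → shaft V: external mesh, 1 reversal → CCW.
shaft V → shaft VI: internal mesh, same direction → CCW.
shaft VI → the head-shaft: internal mesh, same direction → CCW.
4 reversals in total — an even number — so the head-shaft turns the same way as the gearmotor.

counterclockwise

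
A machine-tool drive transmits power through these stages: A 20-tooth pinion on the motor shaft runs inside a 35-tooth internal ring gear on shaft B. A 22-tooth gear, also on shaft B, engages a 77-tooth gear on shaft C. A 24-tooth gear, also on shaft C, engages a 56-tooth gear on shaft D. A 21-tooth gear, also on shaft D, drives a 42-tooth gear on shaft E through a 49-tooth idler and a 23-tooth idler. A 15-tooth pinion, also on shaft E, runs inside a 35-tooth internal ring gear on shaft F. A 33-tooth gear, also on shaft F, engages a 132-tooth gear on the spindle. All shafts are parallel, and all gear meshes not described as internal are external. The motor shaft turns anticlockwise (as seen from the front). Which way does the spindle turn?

anticlockwise

the motor shaft → shaft B: internal mesh, same direction → CCW.
shaft B → shaft C: external mesh, 1 reversal → CW.
shaft C → shaft D: external mesh, 1 reversal → CCW.
shaft D → shaft E: driver → idler → idler → driven is 3 external meshes, 3 reversals → CW.
shaft E → shaft F: internal mesh, same direction → CW.
shaft F → the spindle: external mesh, 1 reversal → CCW.
6 reversals in total — an even number — so the spindle turns the same way as the motor shaft.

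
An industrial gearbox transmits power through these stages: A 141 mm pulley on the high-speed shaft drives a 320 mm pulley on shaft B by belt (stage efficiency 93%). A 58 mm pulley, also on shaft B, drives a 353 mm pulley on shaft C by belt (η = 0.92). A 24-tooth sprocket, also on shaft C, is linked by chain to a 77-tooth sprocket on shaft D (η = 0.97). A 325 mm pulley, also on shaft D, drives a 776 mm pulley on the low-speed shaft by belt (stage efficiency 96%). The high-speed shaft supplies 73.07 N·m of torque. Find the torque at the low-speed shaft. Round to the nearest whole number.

6160 N·m

After the belt (320/141): 73.07 × 2.2695 × 0.93 = 154.22 N·m
After the belt (353/58): 154.22 × 6.0862 × 0.92 = 863.55 N·m
After the chain (77/24): 863.55 × 3.2083 × 0.97 = 2687.4 N·m
After the belt (776/325): 2687.4 × 2.3877 × 0.96 = 6160.1 N·m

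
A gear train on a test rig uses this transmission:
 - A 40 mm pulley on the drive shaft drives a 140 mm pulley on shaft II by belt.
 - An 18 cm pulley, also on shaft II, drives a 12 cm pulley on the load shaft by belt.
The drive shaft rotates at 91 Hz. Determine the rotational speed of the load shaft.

Belt: ratio = 140/40 = 3.5, so shaft II turns at 91 / 3.5 = 26 Hz.
Belt: ratio = 12/18 = 0.66667, so the load shaft turns at 26 / 0.66667 = 39 Hz.

39 Hz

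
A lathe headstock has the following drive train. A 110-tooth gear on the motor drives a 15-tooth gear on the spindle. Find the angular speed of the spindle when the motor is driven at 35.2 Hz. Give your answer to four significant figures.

258.1 Hz

gear mesh 15/110 = 0.13636 → 35.2/0.13636 = 258.13 Hz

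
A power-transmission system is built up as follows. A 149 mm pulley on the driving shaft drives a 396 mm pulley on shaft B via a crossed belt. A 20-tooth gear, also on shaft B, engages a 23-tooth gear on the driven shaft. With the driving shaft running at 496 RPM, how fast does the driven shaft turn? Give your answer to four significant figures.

the driving shaft → shaft B (belt, 396/149): 496 ÷ 2.6577 = 186.63 RPM
shaft B → the driven shaft (gear mesh, 23/20): 186.63 ÷ 1.15 = 162.28 RPM

162.3 RPM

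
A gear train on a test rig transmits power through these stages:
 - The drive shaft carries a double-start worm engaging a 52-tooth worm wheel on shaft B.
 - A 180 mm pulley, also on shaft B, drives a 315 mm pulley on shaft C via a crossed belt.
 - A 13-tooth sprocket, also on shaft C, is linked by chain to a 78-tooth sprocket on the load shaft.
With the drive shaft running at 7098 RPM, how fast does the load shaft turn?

26 RPM

worm 52/2 = 26 → 7098/26 = 273 RPM
belt 315/180 = 1.75 → 273/1.75 = 156 RPM
chain 78/13 = 6 → 156/6 = 26 RPM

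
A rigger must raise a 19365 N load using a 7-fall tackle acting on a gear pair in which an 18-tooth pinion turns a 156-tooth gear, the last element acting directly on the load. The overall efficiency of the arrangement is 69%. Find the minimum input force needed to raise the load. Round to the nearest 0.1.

Block-and-tackle MA = number of supporting rope parts = 7.
Gear pair MA = 156/18 = 8.6667.
Combined ideal MA = 7 × 8.6667 = 60.667.
Actual MA = 60.667 × 0.69 = 41.86.
Effort = load / actual MA = 19365 / 41.86 = 462.61 N.

462.6 N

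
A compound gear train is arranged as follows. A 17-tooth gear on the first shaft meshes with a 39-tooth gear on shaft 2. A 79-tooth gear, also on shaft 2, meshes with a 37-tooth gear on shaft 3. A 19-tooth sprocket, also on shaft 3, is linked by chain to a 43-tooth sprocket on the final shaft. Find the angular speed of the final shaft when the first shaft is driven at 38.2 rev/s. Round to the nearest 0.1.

gear mesh 39/17 = 2.2941 → 38.2/2.2941 = 16.651 rev/s
gear mesh 37/79 = 0.46835 → 16.651/0.46835 = 35.553 rev/s
chain 43/19 = 2.2632 → 35.553/2.2632 = 15.709 rev/s

15.7 rev/s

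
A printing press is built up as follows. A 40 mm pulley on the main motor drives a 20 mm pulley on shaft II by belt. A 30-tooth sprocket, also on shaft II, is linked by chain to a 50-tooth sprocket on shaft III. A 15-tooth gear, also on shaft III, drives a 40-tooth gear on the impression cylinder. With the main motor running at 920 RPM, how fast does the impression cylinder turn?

414 RPM

the main motor → shaft II (belt, 20/40): 920 ÷ 0.5 = 1840 RPM
shaft II → shaft III (chain, 50/30): 1840 ÷ 1.6667 = 1104 RPM
shaft III → the impression cylinder (gear mesh, 40/15): 1104 ÷ 2.6667 = 414 RPM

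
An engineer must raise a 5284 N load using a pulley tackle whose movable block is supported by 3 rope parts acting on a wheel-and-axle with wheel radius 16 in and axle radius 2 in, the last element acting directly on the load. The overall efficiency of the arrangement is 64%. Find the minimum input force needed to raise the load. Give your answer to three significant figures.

Block-and-tackle MA = number of supporting rope parts = 3.
Wheel-and-axle MA = R/r = 16/2 = 8.
Combined ideal MA = 3 × 8 = 24.
Actual MA = 24 × 0.64 = 15.36.
Effort = load / actual MA = 5284 / 15.36 = 344.01 N.

344 N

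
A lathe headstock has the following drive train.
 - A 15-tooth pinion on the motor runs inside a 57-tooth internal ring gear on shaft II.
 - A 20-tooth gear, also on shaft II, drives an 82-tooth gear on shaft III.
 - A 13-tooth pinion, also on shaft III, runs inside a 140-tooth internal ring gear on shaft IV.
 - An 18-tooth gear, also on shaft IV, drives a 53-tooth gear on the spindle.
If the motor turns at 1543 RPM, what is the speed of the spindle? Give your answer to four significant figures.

3.123 RPM

the motor → shaft II (internal gear, 57/15): 1543 ÷ 3.8 = 406.05 RPM
shaft II → shaft III (gear mesh, 82/20): 406.05 ÷ 4.1 = 99.037 RPM
shaft III → shaft IV (internal gear, 140/13): 99.037 ÷ 10.769 = 9.1963 RPM
shaft IV → the spindle (gear mesh, 53/18): 9.1963 ÷ 2.9444 = 3.1233 RPM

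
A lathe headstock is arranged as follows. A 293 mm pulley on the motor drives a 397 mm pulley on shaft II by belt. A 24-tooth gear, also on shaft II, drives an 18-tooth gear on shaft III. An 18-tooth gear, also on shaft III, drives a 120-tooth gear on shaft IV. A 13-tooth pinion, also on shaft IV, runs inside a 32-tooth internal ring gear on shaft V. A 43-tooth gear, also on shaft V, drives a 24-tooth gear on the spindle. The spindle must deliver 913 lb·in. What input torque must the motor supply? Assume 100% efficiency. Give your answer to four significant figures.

Overall ratio R = 1.3549 × 0.75 × 6.6667 × 2.4615 × 0.55814 = 9.3077.
Input torque = output torque / R = 913 / 9.3077 = 98.091 lb·in.

98.09 lb·in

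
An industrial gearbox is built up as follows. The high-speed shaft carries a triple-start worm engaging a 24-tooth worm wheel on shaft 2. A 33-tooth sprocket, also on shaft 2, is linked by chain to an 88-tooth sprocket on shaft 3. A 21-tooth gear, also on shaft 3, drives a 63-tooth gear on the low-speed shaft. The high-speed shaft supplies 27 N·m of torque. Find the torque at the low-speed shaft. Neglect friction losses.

1728 N·m

worm 24/3 = 8 → τ = 27·8 = 216 N·m
chain 88/33 = 2.6667 → τ = 216·2.6667 = 576 N·m
gear mesh 63/21 = 3 → τ = 576·3 = 1728 N·m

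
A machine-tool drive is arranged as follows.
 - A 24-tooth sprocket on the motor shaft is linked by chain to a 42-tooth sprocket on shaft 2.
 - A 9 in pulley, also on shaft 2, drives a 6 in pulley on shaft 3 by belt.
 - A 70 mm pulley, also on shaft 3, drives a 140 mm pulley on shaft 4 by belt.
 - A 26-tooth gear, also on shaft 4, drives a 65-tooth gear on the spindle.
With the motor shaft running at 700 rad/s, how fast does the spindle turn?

the motor shaft → shaft 2 (chain, 42/24): 700 ÷ 1.75 = 400 rad/s
shaft 2 → shaft 3 (belt, 6/9): 400 ÷ 0.66667 = 600 rad/s
shaft 3 → shaft 4 (belt, 140/70): 600 ÷ 2 = 300 rad/s
shaft 4 → the spindle (gear mesh, 65/26): 300 ÷ 2.5 = 120 rad/s

120 rad/s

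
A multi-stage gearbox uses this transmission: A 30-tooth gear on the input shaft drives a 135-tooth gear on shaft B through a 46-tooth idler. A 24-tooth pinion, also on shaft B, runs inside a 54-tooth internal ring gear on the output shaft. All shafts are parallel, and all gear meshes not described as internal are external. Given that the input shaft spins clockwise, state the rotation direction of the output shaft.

clockwise

the input shaft → shaft B: driver → idler → driven is 2 external meshes, 2 reversals → CW.
shaft B → the output shaft: internal mesh, same direction → CW.
2 reversals in total — an even number — so the output shaft turns the same way as the input shaft.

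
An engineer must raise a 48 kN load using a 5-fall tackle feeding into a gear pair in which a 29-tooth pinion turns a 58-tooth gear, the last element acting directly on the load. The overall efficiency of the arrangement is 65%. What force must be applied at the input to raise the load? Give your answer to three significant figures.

Block-and-tackle MA = number of supporting rope parts = 5.
Gear pair MA = 58/29 = 2.
Combined ideal MA = 5 × 2 = 10.
Actual MA = 10 × 0.65 = 6.5.
Effort = load / actual MA = 48 / 6.5 = 7.3846 kN.

7.38 kN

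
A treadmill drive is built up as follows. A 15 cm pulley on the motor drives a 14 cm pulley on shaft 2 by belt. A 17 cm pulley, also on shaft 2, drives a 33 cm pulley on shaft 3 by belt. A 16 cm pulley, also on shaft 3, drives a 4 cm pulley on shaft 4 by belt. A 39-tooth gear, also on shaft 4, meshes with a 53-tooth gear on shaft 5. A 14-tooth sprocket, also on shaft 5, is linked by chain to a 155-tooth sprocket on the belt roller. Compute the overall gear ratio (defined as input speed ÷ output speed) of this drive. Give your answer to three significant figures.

6.81

Each stage contributes driven/driver: belt 14/15 = 0.93333, belt 33/17 = 1.9412, belt 4/16 = 0.25, gear mesh 53/39 = 1.359, chain 155/14 = 11.071.
Overall: 0.93333 × 1.9412 × 0.25 × 1.359 × 11.071 = 6.8149.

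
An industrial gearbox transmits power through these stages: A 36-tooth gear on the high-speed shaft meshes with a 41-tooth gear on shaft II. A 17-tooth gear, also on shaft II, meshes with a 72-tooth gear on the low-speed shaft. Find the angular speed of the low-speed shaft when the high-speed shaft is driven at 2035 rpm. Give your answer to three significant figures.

422 rpm

Gear mesh: ratio = 41/36 = 1.1389, so shaft II turns at 2035 / 1.1389 = 1786.8 rpm.
Gear mesh: ratio = 72/17 = 4.2353, so the low-speed shaft turns at 1786.8 / 4.2353 = 421.89 rpm.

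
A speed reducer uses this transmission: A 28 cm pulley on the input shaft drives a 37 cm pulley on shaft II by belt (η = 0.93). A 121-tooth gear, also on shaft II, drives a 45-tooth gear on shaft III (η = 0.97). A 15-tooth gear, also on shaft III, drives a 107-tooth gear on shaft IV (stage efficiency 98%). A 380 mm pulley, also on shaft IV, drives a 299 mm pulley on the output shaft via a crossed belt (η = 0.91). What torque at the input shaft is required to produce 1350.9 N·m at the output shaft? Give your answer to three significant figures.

609 N·m

Overall ratio R = 1.3214 × 0.3719 × 7.1333 × 0.78684 = 2.7584; overall efficiency η = 0.93 × 0.97 × 0.98 × 0.91 = 0.8045.
Input torque = output torque / (R × η) = 1350.9 / (2.7584 × 0.8045) = 608.77 N·m.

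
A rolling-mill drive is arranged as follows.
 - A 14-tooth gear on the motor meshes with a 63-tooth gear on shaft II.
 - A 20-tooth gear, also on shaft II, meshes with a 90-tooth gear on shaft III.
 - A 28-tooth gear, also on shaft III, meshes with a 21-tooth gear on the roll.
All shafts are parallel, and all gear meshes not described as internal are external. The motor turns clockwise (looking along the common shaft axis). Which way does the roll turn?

counterclockwise

the motor → shaft II: external mesh, 1 reversal → CCW.
shaft II → shaft III: external mesh, 1 reversal → CW.
shaft III → the roll: external mesh, 1 reversal → CCW.
3 reversals in total — an odd number — so the roll turns opposite to the motor.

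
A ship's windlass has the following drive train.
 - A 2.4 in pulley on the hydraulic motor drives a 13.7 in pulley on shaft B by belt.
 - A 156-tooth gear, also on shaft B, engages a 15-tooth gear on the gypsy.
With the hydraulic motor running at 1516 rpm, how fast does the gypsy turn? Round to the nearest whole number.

belt 13.7/2.4 = 5.7083 → 1516/5.7083 = 265.58 rpm
gear mesh 15/156 = 0.096154 → 265.58/0.096154 = 2762 rpm

2762 rpm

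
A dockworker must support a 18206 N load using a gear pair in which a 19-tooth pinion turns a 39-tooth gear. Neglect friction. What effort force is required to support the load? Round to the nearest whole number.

Gear pair MA = 39/19 = 2.0526.
Effort = load / MA = 18206 / 2.0526 = 8869.6 N.

8870 N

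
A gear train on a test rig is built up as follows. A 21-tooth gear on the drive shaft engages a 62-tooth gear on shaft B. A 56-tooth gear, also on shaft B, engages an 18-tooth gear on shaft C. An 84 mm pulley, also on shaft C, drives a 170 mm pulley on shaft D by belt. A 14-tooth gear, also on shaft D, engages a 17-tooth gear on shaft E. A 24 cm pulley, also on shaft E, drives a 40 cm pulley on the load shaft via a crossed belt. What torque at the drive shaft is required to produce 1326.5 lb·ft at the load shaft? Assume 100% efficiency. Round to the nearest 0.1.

Overall ratio R = 2.9524 × 0.32143 × 2.0238 × 1.2143 × 1.6667 = 3.8868.
Input torque = output torque / R = 1326.5 / 3.8868 = 341.28 lb·ft.

341.3 lb·ft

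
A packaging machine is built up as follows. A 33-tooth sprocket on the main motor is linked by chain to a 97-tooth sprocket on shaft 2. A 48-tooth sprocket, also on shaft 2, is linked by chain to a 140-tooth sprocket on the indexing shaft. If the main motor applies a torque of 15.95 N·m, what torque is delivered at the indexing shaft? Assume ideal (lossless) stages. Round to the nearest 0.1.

After the chain (97/33): 15.95 × 2.9394 = 46.883 N·m
After the chain (140/48): 46.883 × 2.9167 = 136.74 N·m

136.7 N·m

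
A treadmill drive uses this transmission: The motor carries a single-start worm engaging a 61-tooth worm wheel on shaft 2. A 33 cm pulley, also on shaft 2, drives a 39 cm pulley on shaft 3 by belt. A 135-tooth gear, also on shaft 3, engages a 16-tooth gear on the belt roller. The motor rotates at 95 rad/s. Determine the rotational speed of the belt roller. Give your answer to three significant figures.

11.1 rad/s

worm 61/1 = 61 → 95/61 = 1.5574 rad/s
belt 39/33 = 1.1818 → 1.5574/1.1818 = 1.3178 rad/s
gear mesh 16/135 = 0.11852 → 1.3178/0.11852 = 11.119 rad/s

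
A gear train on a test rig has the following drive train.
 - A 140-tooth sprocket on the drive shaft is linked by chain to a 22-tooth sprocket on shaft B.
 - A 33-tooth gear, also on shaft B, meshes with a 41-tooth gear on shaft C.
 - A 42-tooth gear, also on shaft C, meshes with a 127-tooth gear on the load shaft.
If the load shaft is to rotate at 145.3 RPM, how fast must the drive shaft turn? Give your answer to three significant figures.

Overall ratio R = 0.15714 × 1.2424 × 3.0238 = 0.59036.
Required input speed = output speed × R = 145.3 × 0.59036 = 85.78 RPM.

85.8 RPM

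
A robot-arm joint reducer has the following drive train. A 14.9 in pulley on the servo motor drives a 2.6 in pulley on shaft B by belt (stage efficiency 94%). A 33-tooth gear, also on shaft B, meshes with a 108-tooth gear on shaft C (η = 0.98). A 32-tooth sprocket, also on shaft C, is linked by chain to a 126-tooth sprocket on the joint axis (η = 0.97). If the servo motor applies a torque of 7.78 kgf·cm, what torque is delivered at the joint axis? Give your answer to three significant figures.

After the belt (2.6/14.9): 7.78 × 0.1745 × 0.94 = 1.2761 kgf·cm
After the gear mesh (108/33): 1.2761 × 3.2727 × 0.98 = 4.0929 kgf·cm
After the chain (126/32): 4.0929 × 3.9375 × 0.97 = 15.632 kgf·cm

15.6 kgf·cm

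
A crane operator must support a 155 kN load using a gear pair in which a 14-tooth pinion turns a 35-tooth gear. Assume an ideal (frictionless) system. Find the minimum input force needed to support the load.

62 kN

Gear pair MA = 35/14 = 2.5.
Effort = load / MA = 155 / 2.5 = 62 kN.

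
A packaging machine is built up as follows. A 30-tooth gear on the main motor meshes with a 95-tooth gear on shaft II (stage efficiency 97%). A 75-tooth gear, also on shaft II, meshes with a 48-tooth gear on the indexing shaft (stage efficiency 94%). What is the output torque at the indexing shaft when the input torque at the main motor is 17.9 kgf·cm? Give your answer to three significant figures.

gear mesh 95/30 = 3.1667 → τ = 17.9·3.1667·0.97 = 54.983 kgf·cm
gear mesh 48/75 = 0.64 → τ = 54.983·0.64·0.94 = 33.078 kgf·cm

33.1 kgf·cm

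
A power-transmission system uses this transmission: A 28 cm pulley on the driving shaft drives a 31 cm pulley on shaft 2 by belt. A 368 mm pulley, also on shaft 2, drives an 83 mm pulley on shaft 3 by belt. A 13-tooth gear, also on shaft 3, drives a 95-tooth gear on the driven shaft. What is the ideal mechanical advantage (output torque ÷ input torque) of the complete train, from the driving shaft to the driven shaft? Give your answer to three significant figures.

1.82

Each stage contributes driven/driver: belt 31/28 = 1.1071, belt 83/368 = 0.22554, gear mesh 95/13 = 7.3077.
Overall: 1.1071 × 0.22554 × 7.3077 = 1.8248.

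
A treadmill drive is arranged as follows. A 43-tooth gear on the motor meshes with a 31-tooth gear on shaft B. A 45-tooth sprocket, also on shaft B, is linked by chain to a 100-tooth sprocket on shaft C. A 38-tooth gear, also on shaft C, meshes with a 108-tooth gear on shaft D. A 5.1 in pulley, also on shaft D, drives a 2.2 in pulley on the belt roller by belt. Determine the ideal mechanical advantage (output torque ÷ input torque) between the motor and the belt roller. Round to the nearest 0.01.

1.96

Each stage contributes driven/driver: gear mesh 31/43 = 0.72093, chain 100/45 = 2.2222, gear mesh 108/38 = 2.8421, belt 2.2/5.1 = 0.43137.
Overall: 0.72093 × 2.2222 × 2.8421 × 0.43137 = 1.9641.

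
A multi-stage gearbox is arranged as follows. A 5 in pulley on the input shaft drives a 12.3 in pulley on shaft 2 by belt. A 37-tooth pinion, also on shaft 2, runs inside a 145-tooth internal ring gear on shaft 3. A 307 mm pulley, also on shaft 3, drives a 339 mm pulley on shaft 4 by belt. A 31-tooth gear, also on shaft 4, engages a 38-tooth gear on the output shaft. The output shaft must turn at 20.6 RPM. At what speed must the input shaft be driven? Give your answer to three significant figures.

269 RPM

Overall ratio R = 2.46 × 3.9189 × 1.1042 × 1.2258 = 13.049.
Required input speed = output speed × R = 20.6 × 13.049 = 268.81 RPM.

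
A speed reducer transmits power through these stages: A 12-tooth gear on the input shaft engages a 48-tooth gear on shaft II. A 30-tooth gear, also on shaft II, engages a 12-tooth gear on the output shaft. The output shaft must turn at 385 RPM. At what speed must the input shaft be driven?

616 RPM

Overall ratio R = 4 × 0.4 = 1.6.
Required input speed = output speed × R = 385 × 1.6 = 616 RPM.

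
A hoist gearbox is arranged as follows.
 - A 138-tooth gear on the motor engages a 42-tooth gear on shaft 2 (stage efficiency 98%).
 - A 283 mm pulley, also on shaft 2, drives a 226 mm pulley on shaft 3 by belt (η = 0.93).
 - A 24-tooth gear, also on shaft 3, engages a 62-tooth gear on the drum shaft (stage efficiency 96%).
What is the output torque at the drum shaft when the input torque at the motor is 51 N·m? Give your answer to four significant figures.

gear mesh 42/138 = 0.30435 → τ = 51·0.30435·0.98 = 15.211 N·m
belt 226/283 = 0.79859 → τ = 15.211·0.79859·0.93 = 11.297 N·m
gear mesh 62/24 = 2.5833 → τ = 11.297·2.5833·0.96 = 28.017 N·m

28.02 N·m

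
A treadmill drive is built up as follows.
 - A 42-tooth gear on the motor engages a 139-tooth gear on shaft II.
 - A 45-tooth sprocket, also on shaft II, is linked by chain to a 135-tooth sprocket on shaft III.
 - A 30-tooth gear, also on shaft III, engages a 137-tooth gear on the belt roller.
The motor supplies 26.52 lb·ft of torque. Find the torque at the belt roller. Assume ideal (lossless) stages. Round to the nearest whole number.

gear mesh 139/42 = 3.3095 → τ = 26.52·3.3095 = 87.769 lb·ft
chain 135/45 = 3 → τ = 87.769·3 = 263.31 lb·ft
gear mesh 137/30 = 4.5667 → τ = 263.31·4.5667 = 1202.4 lb·ft

1202 lb·ft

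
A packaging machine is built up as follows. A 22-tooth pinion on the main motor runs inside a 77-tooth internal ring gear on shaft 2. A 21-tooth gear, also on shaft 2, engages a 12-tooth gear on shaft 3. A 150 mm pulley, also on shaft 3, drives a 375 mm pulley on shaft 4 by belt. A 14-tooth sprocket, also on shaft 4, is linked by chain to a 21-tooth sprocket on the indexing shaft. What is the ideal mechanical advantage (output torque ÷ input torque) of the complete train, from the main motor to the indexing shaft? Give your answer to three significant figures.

7.50

Each stage contributes driven/driver: internal gear 77/22 = 3.5, gear mesh 12/21 = 0.57143, belt 375/150 = 2.5, chain 21/14 = 1.5.
Overall: 3.5 × 0.57143 × 2.5 × 1.5 = 7.5.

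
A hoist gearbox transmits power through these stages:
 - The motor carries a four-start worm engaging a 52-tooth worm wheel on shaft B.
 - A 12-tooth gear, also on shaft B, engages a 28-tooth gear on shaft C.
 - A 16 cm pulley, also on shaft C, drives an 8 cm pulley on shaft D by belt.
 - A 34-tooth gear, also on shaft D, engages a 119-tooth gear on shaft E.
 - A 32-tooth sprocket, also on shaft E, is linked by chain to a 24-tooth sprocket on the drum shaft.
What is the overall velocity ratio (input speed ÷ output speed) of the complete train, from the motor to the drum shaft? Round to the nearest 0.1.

39.8

Each stage contributes driven/driver: worm 52/4 = 13, gear mesh 28/12 = 2.3333, belt 8/16 = 0.5, gear mesh 119/34 = 3.5, chain 24/32 = 0.75.
Overall: 13 × 2.3333 × 0.5 × 3.5 × 0.75 = 39.812.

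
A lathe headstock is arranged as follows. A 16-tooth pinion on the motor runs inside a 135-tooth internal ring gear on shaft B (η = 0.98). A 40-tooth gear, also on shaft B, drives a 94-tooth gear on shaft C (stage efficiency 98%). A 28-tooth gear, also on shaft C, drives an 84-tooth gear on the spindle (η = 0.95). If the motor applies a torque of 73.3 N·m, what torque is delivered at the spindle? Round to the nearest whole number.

3978 N·m

internal gear 135/16 = 8.4375 → τ = 73.3·8.4375·0.98 = 606.1 N·m
gear mesh 94/40 = 2.35 → τ = 606.1·2.35·0.98 = 1395.8 N·m
gear mesh 84/28 = 3 → τ = 1395.8·3·0.95 = 3978.2 N·m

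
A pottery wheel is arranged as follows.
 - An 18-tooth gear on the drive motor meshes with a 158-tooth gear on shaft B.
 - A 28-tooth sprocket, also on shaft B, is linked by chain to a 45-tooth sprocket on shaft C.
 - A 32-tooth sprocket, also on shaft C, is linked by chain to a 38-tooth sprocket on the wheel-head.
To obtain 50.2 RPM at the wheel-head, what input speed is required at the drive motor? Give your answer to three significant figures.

841 RPM

Overall ratio R = 8.7778 × 1.6071 × 1.1875 = 16.752.
Required input speed = output speed × R = 50.2 × 16.752 = 840.96 RPM.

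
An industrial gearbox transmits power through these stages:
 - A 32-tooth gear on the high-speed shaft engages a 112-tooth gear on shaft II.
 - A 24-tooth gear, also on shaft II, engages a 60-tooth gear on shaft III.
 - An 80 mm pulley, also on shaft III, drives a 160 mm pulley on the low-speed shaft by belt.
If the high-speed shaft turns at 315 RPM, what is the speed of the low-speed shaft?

gear mesh 112/32 = 3.5 → 315/3.5 = 90 RPM
gear mesh 60/24 = 2.5 → 90/2.5 = 36 RPM
belt 160/80 = 2 → 36/2 = 18 RPM

18 RPM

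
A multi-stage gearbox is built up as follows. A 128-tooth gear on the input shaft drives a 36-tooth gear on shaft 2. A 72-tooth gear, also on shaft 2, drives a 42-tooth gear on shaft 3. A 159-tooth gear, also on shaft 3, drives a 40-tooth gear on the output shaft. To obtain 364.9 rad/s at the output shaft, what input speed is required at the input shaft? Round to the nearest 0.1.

15.1 rad/s

Overall ratio R = 0.28125 × 0.58333 × 0.25157 = 0.041274.
Required input speed = output speed × R = 364.9 × 0.041274 = 15.061 rad/s.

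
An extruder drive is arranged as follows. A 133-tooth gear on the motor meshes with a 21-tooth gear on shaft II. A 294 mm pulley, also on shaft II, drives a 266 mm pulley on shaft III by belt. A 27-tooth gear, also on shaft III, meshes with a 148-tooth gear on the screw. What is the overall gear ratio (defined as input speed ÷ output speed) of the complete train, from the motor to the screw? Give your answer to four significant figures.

0.7831

Each stage contributes driven/driver: gear mesh 21/133 = 0.15789, belt 266/294 = 0.90476, gear mesh 148/27 = 5.4815.
Overall: 0.15789 × 0.90476 × 5.4815 = 0.78307.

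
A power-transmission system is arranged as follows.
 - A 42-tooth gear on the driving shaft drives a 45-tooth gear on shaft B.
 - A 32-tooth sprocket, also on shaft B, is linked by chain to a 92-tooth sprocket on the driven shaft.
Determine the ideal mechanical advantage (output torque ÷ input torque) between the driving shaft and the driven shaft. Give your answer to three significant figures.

Each stage contributes driven/driver: gear mesh 45/42 = 1.0714, chain 92/32 = 2.875.
Overall: 1.0714 × 2.875 = 3.0804.

3.08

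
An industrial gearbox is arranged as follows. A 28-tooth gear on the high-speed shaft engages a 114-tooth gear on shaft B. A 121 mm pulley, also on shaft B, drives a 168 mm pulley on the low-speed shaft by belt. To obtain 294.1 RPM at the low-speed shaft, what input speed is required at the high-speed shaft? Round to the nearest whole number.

Overall ratio R = 4.0714 × 1.3884 = 5.6529.
Required input speed = output speed × R = 294.1 × 5.6529 = 1662.5 RPM.

1663 RPM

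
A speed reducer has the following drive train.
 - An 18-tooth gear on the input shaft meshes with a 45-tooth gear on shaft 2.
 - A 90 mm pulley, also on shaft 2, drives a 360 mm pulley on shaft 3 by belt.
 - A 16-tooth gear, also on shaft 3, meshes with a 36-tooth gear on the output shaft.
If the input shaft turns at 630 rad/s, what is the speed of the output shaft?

28 rad/s

Gear mesh: ratio = 45/18 = 2.5, so shaft 2 turns at 630 / 2.5 = 252 rad/s.
Belt: ratio = 360/90 = 4, so shaft 3 turns at 252 / 4 = 63 rad/s.
Gear mesh: ratio = 36/16 = 2.25, so the output shaft turns at 63 / 2.25 = 28 rad/s.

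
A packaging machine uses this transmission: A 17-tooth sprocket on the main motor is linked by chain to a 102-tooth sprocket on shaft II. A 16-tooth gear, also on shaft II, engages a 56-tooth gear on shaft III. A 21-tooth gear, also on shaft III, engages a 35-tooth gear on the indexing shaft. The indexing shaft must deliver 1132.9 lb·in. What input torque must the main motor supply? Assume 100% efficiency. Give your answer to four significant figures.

32.37 lb·in

Overall ratio R = 6 × 3.5 × 1.6667 = 35.
Input torque = output torque / R = 1132.9 / 35 = 32.369 lb·in.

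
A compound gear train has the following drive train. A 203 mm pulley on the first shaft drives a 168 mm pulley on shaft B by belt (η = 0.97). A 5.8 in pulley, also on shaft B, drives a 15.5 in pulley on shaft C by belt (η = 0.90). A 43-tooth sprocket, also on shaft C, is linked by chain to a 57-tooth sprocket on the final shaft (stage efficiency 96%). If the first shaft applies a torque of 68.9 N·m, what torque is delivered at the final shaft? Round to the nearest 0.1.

After the belt (168/203): 68.9 × 0.82759 × 0.97 = 55.31 N·m
After the belt (15.5/5.8): 55.31 × 2.6724 × 0.90 = 133.03 N·m
After the chain (57/43): 133.03 × 1.3256 × 0.96 = 169.29 N·m

169.3 N·m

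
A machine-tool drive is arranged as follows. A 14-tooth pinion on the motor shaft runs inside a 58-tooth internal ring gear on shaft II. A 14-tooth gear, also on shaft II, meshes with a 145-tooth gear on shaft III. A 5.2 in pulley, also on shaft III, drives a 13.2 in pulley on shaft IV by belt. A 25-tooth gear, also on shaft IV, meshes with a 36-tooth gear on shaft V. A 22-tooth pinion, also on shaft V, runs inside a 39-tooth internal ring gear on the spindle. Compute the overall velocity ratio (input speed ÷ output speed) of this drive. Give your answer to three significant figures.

278

Each stage contributes driven/driver: internal gear 58/14 = 4.1429, gear mesh 145/14 = 10.357, belt 13.2/5.2 = 2.5385, gear mesh 36/25 = 1.44, internal gear 39/22 = 1.7727.
Overall: 4.1429 × 10.357 × 2.5385 × 1.44 × 1.7727 = 278.04.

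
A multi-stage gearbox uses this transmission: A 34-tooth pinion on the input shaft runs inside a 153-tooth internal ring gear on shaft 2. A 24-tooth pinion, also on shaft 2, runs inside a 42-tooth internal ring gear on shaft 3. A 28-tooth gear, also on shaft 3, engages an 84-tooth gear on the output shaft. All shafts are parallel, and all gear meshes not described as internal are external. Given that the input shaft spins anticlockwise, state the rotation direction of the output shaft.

clockwise

the input shaft → shaft 2: internal mesh, same direction → CCW.
shaft 2 → shaft 3: internal mesh, same direction → CCW.
shaft 3 → the output shaft: external mesh, 1 reversal → CW.
1 reversal in total — an odd number — so the output shaft turns opposite to the input shaft.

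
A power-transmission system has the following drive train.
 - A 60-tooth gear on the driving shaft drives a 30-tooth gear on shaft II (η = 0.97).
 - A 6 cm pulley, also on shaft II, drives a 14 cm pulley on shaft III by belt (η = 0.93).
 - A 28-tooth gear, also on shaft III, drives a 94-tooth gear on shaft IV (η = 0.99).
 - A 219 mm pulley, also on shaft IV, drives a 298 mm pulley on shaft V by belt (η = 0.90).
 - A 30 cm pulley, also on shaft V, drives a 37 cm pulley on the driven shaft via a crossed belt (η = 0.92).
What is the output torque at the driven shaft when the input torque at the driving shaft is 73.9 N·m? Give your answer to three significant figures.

359 N·m

Gear mesh: ratio = 30/60 = 0.5; torque at shaft II = 73.9 × 0.5 × 0.97 = 35.842 N·m.
Belt: ratio = 14/6 = 2.3333; torque at shaft III = 35.842 × 2.3333 × 0.93 = 77.776 N·m.
Gear mesh: ratio = 94/28 = 3.3571; torque at shaft IV = 77.776 × 3.3571 × 0.99 = 258.49 N·m.
Belt: ratio = 298/219 = 1.3607; torque at shaft V = 258.49 × 1.3607 × 0.90 = 316.57 N·m.
Belt: ratio = 37/30 = 1.2333; torque at the driven shaft = 316.57 × 1.2333 × 0.92 = 359.2 N·m.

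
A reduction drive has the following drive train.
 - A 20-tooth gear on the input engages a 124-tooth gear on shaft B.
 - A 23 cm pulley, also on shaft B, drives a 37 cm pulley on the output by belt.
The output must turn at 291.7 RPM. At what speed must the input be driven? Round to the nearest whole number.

Overall ratio R = 6.2 × 1.6087 = 9.9739.
Required input speed = output speed × R = 291.7 × 9.9739 = 2909.4 RPM.

2909 RPM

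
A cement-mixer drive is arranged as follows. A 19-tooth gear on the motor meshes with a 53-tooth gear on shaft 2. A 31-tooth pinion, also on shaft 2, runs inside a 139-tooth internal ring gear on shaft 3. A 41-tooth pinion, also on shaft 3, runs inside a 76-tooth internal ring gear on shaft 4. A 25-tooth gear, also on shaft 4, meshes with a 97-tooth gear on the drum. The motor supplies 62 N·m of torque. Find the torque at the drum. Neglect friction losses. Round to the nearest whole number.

After the gear mesh (53/19): 62 × 2.7895 = 172.95 N·m
After the internal gear (139/31): 172.95 × 4.4839 = 775.47 N·m
After the internal gear (76/41): 775.47 × 1.8537 = 1437.5 N·m
After the gear mesh (97/25): 1437.5 × 3.88 = 5577.4 N·m

5577 N·m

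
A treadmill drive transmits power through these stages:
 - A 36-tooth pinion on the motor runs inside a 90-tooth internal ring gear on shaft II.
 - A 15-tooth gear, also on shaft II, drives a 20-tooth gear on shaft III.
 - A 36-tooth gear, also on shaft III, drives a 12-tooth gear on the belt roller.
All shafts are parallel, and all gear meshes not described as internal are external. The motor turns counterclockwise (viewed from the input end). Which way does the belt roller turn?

counterclockwise

the motor → shaft II: internal mesh, same direction → CCW.
shaft II → shaft III: external mesh, 1 reversal → CW.
shaft III → the belt roller: external mesh, 1 reversal → CCW.
2 reversals in total — an even number — so the belt roller turns the same way as the motor.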